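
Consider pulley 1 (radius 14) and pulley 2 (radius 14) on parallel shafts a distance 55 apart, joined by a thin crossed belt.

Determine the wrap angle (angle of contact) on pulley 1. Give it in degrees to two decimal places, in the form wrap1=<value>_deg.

crossed belt: β = asin((r1+r2)/C) = asin(28/55) = 30.6033°
wrap1 = wrap2 = π + 2β = 241.2066°

wrap1=241.21_deg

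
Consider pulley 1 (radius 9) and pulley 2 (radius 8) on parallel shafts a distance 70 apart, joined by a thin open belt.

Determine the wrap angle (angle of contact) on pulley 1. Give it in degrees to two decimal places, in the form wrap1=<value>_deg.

wrap1=181.64_deg

open belt: β = asin((r2−r1)/C) = asin(-1/70) = -0.8185°
wrap1 = π − 2β = 181.6371°
wrap2 = π + 2β = 178.3629°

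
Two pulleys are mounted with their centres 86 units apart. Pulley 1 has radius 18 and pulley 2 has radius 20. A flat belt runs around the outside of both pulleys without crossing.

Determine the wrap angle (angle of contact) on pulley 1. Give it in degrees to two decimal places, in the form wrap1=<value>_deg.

wrap1=177.33_deg

open belt: β = asin((r2−r1)/C) = asin(2/86) = 1.3326°
wrap1 = π − 2β = 177.3348°
wrap2 = π + 2β = 182.6652°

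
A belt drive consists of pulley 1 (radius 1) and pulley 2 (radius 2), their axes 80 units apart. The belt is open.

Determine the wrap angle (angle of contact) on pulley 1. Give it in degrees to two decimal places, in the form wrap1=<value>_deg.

open belt: β = asin((r2−r1)/C) = asin(1/80) = 0.7162°
wrap1 = π − 2β = 178.5676°
wrap2 = π + 2β = 181.4324°

wrap1=178.57_deg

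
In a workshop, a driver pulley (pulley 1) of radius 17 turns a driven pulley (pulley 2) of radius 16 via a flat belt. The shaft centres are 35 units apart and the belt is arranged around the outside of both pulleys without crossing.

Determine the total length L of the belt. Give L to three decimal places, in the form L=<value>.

L=173.701

open belt: β = asin((r2−r1)/C) = asin(-1/35) = -1.6372°
wrap1 = π − 2β = 183.2745°
wrap2 = π + 2β = 176.7255°
tangent length = C·cosβ = 34.9857
L = r1·wrap1 + r2·wrap2 + 2·C·cosβ = 17·3.1987 + 16·3.0844 + 2·34.9857 = 173.7011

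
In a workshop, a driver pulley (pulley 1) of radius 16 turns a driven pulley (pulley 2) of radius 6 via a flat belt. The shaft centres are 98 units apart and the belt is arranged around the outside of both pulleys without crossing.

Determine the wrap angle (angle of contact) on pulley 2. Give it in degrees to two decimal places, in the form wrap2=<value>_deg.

open belt: β = asin((r2−r1)/C) = asin(-10/98) = -5.8567°
wrap1 = π − 2β = 191.7134°
wrap2 = π + 2β = 168.2866°

wrap2=168.29_deg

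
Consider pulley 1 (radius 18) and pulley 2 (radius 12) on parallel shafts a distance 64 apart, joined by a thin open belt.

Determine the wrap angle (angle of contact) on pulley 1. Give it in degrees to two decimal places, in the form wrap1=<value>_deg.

wrap1=190.76_deg

open belt: β = asin((r2−r1)/C) = asin(-6/64) = -5.3794°
wrap1 = π − 2β = 190.7588°
wrap2 = π + 2β = 169.2412°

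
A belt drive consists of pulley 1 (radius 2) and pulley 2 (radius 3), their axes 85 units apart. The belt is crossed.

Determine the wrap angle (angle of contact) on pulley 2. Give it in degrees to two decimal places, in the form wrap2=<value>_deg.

crossed belt: β = asin((r1+r2)/C) = asin(5/85) = 3.3723°
wrap1 = wrap2 = π + 2β = 186.7446°

wrap2=186.74_deg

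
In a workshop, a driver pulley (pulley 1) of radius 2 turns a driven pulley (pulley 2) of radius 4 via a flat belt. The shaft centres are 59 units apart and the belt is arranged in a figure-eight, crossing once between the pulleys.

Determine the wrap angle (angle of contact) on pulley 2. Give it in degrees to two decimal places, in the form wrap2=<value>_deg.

wrap2=191.67_deg

crossed belt: β = asin((r1+r2)/C) = asin(6/59) = 5.8368°
wrap1 = wrap2 = π + 2β = 191.6736°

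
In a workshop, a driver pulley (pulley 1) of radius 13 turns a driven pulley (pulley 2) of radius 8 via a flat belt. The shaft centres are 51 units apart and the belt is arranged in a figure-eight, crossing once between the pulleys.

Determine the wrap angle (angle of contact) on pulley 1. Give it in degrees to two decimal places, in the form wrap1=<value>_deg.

wrap1=228.63_deg

crossed belt: β = asin((r1+r2)/C) = asin(21/51) = 24.3157°
wrap1 = wrap2 = π + 2β = 228.6315°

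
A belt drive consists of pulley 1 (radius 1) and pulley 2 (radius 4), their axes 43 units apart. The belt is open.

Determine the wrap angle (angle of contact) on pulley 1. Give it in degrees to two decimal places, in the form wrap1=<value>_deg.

open belt: β = asin((r2−r1)/C) = asin(3/43) = 4.0006°
wrap1 = π − 2β = 171.9987°
wrap2 = π + 2β = 188.0013°

wrap1=172.00_deg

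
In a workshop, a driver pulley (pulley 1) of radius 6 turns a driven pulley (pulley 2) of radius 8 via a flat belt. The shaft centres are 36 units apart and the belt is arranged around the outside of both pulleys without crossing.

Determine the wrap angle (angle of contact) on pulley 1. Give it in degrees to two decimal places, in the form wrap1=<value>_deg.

wrap1=173.63_deg

open belt: β = asin((r2−r1)/C) = asin(2/36) = 3.1847°
wrap1 = π − 2β = 173.6305°
wrap2 = π + 2β = 186.3695°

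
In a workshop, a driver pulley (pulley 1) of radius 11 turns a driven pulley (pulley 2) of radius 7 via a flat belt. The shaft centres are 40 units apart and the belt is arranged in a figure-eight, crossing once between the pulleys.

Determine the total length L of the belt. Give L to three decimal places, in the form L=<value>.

L=144.795

crossed belt: β = asin((r1+r2)/C) = asin(18/40) = 26.7437°
wrap1 = wrap2 = π + 2β = 233.4874°
tangent length = C·cosβ = 35.7211
L = (r1+r2)·wrap + 2·C·cosβ = 18·4.0751 + 2·35.7211 = 144.7945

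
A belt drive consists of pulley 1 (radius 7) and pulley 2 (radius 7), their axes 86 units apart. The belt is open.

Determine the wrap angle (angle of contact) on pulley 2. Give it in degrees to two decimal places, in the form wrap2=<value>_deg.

wrap2=180.00_deg

open belt: β = asin((r2−r1)/C) = asin(0/86) = 0.0000°
wrap1 = π − 2β = 180.0000°
wrap2 = π + 2β = 180.0000°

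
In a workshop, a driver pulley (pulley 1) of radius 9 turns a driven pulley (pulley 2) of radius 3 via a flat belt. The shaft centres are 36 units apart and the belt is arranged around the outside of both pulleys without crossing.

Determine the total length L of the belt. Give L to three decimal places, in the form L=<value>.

open belt: β = asin((r2−r1)/C) = asin(-6/36) = -9.5941°
wrap1 = π − 2β = 199.1881°
wrap2 = π + 2β = 160.8119°
tangent length = C·cosβ = 35.4965
L = r1·wrap1 + r2·wrap2 + 2·C·cosβ = 9·3.4765 + 3·2.8067 + 2·35.4965 = 110.7014

L=110.701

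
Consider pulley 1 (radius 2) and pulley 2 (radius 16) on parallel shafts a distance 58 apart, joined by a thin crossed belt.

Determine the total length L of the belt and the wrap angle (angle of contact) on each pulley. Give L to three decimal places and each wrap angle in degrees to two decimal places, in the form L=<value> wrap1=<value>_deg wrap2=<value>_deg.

L=178.181 wrap1=216.16_deg wrap2=216.16_deg

crossed belt: β = asin((r1+r2)/C) = asin(18/58) = 18.0800°
wrap1 = wrap2 = π + 2β = 216.1600°
tangent length = C·cosβ = 55.1362
L = (r1+r2)·wrap + 2·C·cosβ = 18·3.7727 + 2·55.1362 = 178.1811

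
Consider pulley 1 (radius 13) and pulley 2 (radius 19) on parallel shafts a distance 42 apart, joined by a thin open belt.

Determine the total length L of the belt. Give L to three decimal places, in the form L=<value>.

L=185.390

open belt: β = asin((r2−r1)/C) = asin(6/42) = 8.2132°
wrap1 = π − 2β = 163.5736°
wrap2 = π + 2β = 196.4264°
tangent length = C·cosβ = 41.5692
L = r1·wrap1 + r2·wrap2 + 2·C·cosβ = 13·2.8549 + 19·3.4283 + 2·41.5692 = 185.3896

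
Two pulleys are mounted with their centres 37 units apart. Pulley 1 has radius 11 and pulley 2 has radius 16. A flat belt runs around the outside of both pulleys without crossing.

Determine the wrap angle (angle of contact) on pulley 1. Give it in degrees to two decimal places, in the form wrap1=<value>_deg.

open belt: β = asin((r2−r1)/C) = asin(5/37) = 7.7664°
wrap1 = π − 2β = 164.4671°
wrap2 = π + 2β = 195.5329°

wrap1=164.47_deg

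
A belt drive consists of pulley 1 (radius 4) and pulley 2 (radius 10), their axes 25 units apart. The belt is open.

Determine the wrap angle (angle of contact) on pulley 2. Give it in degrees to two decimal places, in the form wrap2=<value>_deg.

open belt: β = asin((r2−r1)/C) = asin(6/25) = 13.8865°
wrap1 = π − 2β = 152.2269°
wrap2 = π + 2β = 207.7731°

wrap2=207.77_deg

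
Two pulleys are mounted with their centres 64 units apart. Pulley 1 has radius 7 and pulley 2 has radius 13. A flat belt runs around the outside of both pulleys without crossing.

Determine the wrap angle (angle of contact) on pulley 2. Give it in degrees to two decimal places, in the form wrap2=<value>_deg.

wrap2=190.76_deg

open belt: β = asin((r2−r1)/C) = asin(6/64) = 5.3794°
wrap1 = π − 2β = 169.2412°
wrap2 = π + 2β = 190.7588°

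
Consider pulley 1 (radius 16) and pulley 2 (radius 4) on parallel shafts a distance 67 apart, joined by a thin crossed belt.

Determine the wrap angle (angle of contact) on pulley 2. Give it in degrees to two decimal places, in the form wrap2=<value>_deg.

crossed belt: β = asin((r1+r2)/C) = asin(20/67) = 17.3680°
wrap1 = wrap2 = π + 2β = 214.7360°

wrap2=214.74_deg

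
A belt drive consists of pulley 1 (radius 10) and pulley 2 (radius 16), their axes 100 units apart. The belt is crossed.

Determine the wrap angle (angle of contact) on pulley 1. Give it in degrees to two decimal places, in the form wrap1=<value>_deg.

crossed belt: β = asin((r1+r2)/C) = asin(26/100) = 15.0701°
wrap1 = wrap2 = π + 2β = 210.1401°

wrap1=210.14_deg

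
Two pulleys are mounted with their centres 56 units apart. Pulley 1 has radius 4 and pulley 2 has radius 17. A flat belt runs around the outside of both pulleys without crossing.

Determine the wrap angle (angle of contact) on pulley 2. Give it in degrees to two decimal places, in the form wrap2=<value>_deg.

open belt: β = asin((r2−r1)/C) = asin(13/56) = 13.4233°
wrap1 = π − 2β = 153.1535°
wrap2 = π + 2β = 206.8465°

wrap2=206.85_deg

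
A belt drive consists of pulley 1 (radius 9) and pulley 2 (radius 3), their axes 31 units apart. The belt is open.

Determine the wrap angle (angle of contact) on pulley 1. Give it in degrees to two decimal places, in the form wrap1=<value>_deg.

wrap1=202.32_deg

open belt: β = asin((r2−r1)/C) = asin(-6/31) = -11.1599°
wrap1 = π − 2β = 202.3199°
wrap2 = π + 2β = 157.6801°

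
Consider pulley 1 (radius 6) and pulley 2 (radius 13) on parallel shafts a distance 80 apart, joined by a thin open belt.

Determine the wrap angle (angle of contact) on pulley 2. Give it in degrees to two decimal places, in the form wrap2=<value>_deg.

wrap2=190.04_deg

open belt: β = asin((r2−r1)/C) = asin(7/80) = 5.0198°
wrap1 = π − 2β = 169.9604°
wrap2 = π + 2β = 190.0396°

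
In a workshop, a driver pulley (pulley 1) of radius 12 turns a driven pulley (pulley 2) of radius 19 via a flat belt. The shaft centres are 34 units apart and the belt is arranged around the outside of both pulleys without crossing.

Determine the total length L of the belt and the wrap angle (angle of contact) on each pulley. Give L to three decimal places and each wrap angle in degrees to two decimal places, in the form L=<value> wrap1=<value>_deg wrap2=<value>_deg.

open belt: β = asin((r2−r1)/C) = asin(7/34) = 11.8812°
wrap1 = π − 2β = 156.2377°
wrap2 = π + 2β = 203.7623°
tangent length = C·cosβ = 33.2716
L = r1·wrap1 + r2·wrap2 + 2·C·cosβ = 12·2.7269 + 19·3.5563 + 2·33.2716 = 166.8357

L=166.836 wrap1=156.24_deg wrap2=203.76_deg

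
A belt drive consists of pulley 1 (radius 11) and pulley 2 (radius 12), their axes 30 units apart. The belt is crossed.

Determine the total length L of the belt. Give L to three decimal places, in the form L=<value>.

crossed belt: β = asin((r1+r2)/C) = asin(23/30) = 50.0555°
wrap1 = wrap2 = π + 2β = 280.1110°
tangent length = C·cosβ = 19.2614
L = (r1+r2)·wrap + 2·C·cosβ = 23·4.8889 + 2·19.2614 = 150.9665

L=150.966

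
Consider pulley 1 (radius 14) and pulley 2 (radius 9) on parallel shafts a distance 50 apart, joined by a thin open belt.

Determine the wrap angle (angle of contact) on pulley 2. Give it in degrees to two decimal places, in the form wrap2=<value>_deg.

wrap2=168.52_deg

open belt: β = asin((r2−r1)/C) = asin(-5/50) = -5.7392°
wrap1 = π − 2β = 191.4783°
wrap2 = π + 2β = 168.5217°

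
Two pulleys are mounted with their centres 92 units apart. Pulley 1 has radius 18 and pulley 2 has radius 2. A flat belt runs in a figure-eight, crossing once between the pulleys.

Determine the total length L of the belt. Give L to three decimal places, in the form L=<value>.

crossed belt: β = asin((r1+r2)/C) = asin(20/92) = 12.5559°
wrap1 = wrap2 = π + 2β = 205.1117°
tangent length = C·cosβ = 89.7998
L = (r1+r2)·wrap + 2·C·cosβ = 20·3.5799 + 2·89.7998 = 251.1970

L=251.197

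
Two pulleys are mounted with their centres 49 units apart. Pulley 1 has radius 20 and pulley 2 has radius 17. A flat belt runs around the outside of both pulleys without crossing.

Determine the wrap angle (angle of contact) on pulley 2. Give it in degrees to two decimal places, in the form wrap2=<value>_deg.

wrap2=172.98_deg

open belt: β = asin((r2−r1)/C) = asin(-3/49) = -3.5101°
wrap1 = π − 2β = 187.0202°
wrap2 = π + 2β = 172.9798°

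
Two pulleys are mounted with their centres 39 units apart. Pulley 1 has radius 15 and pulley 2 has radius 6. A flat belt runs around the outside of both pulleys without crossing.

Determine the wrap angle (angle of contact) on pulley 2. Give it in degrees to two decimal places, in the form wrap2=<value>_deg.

wrap2=153.32_deg

open belt: β = asin((r2−r1)/C) = asin(-9/39) = -13.3424°
wrap1 = π − 2β = 206.6847°
wrap2 = π + 2β = 153.3153°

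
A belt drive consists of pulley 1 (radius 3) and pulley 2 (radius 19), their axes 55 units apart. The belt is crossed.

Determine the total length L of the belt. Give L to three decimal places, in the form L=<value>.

L=188.038

crossed belt: β = asin((r1+r2)/C) = asin(22/55) = 23.5782°
wrap1 = wrap2 = π + 2β = 227.1564°
tangent length = C·cosβ = 50.4083
L = (r1+r2)·wrap + 2·C·cosβ = 22·3.9646 + 2·50.4083 = 188.0384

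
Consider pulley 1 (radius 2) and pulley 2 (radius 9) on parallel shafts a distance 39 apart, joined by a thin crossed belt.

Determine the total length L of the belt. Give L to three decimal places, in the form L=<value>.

crossed belt: β = asin((r1+r2)/C) = asin(11/39) = 16.3827°
wrap1 = wrap2 = π + 2β = 212.7653°
tangent length = C·cosβ = 37.4166
L = (r1+r2)·wrap + 2·C·cosβ = 11·3.7135 + 2·37.4166 = 115.6812

L=115.681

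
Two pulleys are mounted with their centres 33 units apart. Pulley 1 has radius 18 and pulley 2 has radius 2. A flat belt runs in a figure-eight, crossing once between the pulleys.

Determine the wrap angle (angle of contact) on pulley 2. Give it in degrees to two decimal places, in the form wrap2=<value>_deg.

crossed belt: β = asin((r1+r2)/C) = asin(20/33) = 37.3052°
wrap1 = wrap2 = π + 2β = 254.6104°

wrap2=254.61_deg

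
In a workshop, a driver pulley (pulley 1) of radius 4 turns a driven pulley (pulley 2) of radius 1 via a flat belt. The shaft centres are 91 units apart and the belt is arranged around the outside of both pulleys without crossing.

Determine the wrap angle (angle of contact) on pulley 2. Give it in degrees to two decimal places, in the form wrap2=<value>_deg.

wrap2=176.22_deg

open belt: β = asin((r2−r1)/C) = asin(-3/91) = -1.8892°
wrap1 = π − 2β = 183.7784°
wrap2 = π + 2β = 176.2216°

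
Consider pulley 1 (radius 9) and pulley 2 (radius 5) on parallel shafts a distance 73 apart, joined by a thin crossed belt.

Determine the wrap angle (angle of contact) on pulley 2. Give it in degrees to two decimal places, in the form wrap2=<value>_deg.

crossed belt: β = asin((r1+r2)/C) = asin(14/73) = 11.0567°
wrap1 = wrap2 = π + 2β = 202.1135°

wrap2=202.11_deg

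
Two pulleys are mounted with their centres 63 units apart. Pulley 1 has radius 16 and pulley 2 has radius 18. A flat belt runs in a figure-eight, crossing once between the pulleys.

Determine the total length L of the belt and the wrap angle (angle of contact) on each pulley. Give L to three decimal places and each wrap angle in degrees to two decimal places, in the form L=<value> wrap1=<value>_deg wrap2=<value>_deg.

crossed belt: β = asin((r1+r2)/C) = asin(34/63) = 32.6620°
wrap1 = wrap2 = π + 2β = 245.3241°
tangent length = C·cosβ = 53.0377
L = (r1+r2)·wrap + 2·C·cosβ = 34·4.2817 + 2·53.0377 = 251.6537

L=251.654 wrap1=245.32_deg wrap2=245.32_deg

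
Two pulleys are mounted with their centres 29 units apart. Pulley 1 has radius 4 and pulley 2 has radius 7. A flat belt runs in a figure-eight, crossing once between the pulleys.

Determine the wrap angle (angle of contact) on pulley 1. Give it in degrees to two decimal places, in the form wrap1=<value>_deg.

wrap1=224.58_deg

crossed belt: β = asin((r1+r2)/C) = asin(11/29) = 22.2910°
wrap1 = wrap2 = π + 2β = 224.5819°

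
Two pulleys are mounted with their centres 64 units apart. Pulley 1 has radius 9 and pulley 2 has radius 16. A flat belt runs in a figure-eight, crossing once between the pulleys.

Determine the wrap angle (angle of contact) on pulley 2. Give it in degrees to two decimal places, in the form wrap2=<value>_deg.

crossed belt: β = asin((r1+r2)/C) = asin(25/64) = 22.9934°
wrap1 = wrap2 = π + 2β = 225.9868°

wrap2=225.99_deg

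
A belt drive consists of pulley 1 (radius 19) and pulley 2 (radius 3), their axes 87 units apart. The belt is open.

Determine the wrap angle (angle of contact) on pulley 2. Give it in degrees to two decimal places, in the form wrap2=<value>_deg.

open belt: β = asin((r2−r1)/C) = asin(-16/87) = -10.5975°
wrap1 = π − 2β = 201.1950°
wrap2 = π + 2β = 158.8050°

wrap2=158.81_deg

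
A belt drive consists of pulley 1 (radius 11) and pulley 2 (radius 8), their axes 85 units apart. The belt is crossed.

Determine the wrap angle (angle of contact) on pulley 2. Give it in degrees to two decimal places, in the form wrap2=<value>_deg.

wrap2=205.83_deg

crossed belt: β = asin((r1+r2)/C) = asin(19/85) = 12.9164°
wrap1 = wrap2 = π + 2β = 205.8328°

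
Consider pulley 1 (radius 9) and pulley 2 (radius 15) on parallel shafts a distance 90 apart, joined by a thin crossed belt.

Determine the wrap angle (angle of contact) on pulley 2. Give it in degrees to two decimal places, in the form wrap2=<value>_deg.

crossed belt: β = asin((r1+r2)/C) = asin(24/90) = 15.4660°
wrap1 = wrap2 = π + 2β = 210.9320°

wrap2=210.93_deg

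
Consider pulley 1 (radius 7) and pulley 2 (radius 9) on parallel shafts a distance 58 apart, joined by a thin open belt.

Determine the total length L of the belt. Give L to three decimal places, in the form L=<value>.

open belt: β = asin((r2−r1)/C) = asin(2/58) = 1.9761°
wrap1 = π − 2β = 176.0478°
wrap2 = π + 2β = 183.9522°
tangent length = C·cosβ = 57.9655
L = r1·wrap1 + r2·wrap2 + 2·C·cosβ = 7·3.0726 + 9·3.2106 + 2·57.9655 = 166.3345

L=166.334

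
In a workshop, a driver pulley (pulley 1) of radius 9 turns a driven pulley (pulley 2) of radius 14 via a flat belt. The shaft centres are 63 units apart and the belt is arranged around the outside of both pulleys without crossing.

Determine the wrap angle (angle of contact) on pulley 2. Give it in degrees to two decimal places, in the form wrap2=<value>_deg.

wrap2=189.10_deg

open belt: β = asin((r2−r1)/C) = asin(5/63) = 4.5521°
wrap1 = π − 2β = 170.8959°
wrap2 = π + 2β = 189.1041°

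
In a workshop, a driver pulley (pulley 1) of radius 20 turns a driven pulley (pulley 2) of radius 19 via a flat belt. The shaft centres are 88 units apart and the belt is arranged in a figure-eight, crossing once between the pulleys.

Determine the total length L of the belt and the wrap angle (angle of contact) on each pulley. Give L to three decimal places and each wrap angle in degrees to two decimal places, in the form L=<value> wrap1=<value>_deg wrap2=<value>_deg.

L=316.107 wrap1=232.61_deg wrap2=232.61_deg

crossed belt: β = asin((r1+r2)/C) = asin(39/88) = 26.3071°
wrap1 = wrap2 = π + 2β = 232.6141°
tangent length = C·cosβ = 78.8860
L = (r1+r2)·wrap + 2·C·cosβ = 39·4.0599 + 2·78.8860 = 316.1074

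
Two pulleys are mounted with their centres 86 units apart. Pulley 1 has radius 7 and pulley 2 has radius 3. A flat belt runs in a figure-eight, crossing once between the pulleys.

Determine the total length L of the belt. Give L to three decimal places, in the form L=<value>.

crossed belt: β = asin((r1+r2)/C) = asin(10/86) = 6.6774°
wrap1 = wrap2 = π + 2β = 193.3548°
tangent length = C·cosβ = 85.4166
L = (r1+r2)·wrap + 2·C·cosβ = 10·3.3747 + 2·85.4166 = 204.5800

L=204.580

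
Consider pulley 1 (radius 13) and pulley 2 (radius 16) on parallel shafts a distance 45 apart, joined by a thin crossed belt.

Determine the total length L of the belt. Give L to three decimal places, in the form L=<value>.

L=200.542

crossed belt: β = asin((r1+r2)/C) = asin(29/45) = 40.1240°
wrap1 = wrap2 = π + 2β = 260.2481°
tangent length = C·cosβ = 34.4093
L = (r1+r2)·wrap + 2·C·cosβ = 29·4.5422 + 2·34.4093 = 200.5420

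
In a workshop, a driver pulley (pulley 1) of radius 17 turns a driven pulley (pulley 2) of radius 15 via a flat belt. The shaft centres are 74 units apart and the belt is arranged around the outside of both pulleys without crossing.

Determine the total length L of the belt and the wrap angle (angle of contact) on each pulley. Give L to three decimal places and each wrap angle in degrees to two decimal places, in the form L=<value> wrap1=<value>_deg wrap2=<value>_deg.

open belt: β = asin((r2−r1)/C) = asin(-2/74) = -1.5487°
wrap1 = π − 2β = 183.0974°
wrap2 = π + 2β = 176.9026°
tangent length = C·cosβ = 73.9730
L = r1·wrap1 + r2·wrap2 + 2·C·cosβ = 17·3.1957 + 15·3.0875 + 2·73.9730 = 248.5850

L=248.585 wrap1=183.10_deg wrap2=176.90_deg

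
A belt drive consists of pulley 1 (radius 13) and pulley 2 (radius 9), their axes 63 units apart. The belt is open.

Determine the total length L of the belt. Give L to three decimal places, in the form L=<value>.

L=195.369

open belt: β = asin((r2−r1)/C) = asin(-4/63) = -3.6403°
wrap1 = π − 2β = 187.2806°
wrap2 = π + 2β = 172.7194°
tangent length = C·cosβ = 62.8729
L = r1·wrap1 + r2·wrap2 + 2·C·cosβ = 13·3.2687 + 9·3.0145 + 2·62.8729 = 195.3691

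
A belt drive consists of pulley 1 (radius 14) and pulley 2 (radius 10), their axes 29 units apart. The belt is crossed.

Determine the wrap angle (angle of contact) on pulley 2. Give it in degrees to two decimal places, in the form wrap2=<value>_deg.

crossed belt: β = asin((r1+r2)/C) = asin(24/29) = 55.8516°
wrap1 = wrap2 = π + 2β = 291.7032°

wrap2=291.70_deg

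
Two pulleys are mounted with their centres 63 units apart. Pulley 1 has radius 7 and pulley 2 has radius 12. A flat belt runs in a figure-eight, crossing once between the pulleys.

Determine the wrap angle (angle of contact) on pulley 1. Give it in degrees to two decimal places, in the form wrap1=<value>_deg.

wrap1=215.11_deg

crossed belt: β = asin((r1+r2)/C) = asin(19/63) = 17.5530°
wrap1 = wrap2 = π + 2β = 215.1059°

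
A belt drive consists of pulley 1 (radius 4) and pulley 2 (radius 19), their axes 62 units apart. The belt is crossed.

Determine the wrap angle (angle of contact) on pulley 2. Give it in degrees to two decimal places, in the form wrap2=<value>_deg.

wrap2=223.55_deg

crossed belt: β = asin((r1+r2)/C) = asin(23/62) = 21.7753°
wrap1 = wrap2 = π + 2β = 223.5506°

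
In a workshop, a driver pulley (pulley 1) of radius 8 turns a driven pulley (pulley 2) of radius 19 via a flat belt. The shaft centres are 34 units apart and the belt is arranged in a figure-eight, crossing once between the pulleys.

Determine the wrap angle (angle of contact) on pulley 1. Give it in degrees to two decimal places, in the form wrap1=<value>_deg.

wrap1=285.14_deg

crossed belt: β = asin((r1+r2)/C) = asin(27/34) = 52.5720°
wrap1 = wrap2 = π + 2β = 285.1440°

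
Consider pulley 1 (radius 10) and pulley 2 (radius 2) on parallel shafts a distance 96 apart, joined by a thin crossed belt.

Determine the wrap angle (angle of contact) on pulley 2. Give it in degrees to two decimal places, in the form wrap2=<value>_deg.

crossed belt: β = asin((r1+r2)/C) = asin(12/96) = 7.1808°
wrap1 = wrap2 = π + 2β = 194.3615°

wrap2=194.36_deg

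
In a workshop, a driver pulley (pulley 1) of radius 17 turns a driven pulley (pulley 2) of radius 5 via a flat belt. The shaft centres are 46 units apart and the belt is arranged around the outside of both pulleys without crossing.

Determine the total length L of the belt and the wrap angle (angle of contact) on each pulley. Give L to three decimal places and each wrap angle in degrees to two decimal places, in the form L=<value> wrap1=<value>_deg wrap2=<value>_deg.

L=164.264 wrap1=210.24_deg wrap2=149.76_deg

open belt: β = asin((r2−r1)/C) = asin(-12/46) = -15.1217°
wrap1 = π − 2β = 210.2433°
wrap2 = π + 2β = 149.7567°
tangent length = C·cosβ = 44.4072
L = r1·wrap1 + r2·wrap2 + 2·C·cosβ = 17·3.6694 + 5·2.6137 + 2·44.4072 = 164.2636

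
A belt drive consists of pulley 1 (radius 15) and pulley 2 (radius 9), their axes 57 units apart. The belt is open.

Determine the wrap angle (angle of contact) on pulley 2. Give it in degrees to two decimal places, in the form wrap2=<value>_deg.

wrap2=167.92_deg

open belt: β = asin((r2−r1)/C) = asin(-6/57) = -6.0423°
wrap1 = π − 2β = 192.0847°
wrap2 = π + 2β = 167.9153°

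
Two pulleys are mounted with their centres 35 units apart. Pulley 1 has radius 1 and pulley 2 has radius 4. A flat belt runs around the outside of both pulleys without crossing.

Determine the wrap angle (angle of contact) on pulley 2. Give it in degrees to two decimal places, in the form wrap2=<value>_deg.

open belt: β = asin((r2−r1)/C) = asin(3/35) = 4.9171°
wrap1 = π − 2β = 170.1658°
wrap2 = π + 2β = 189.8342°

wrap2=189.83_deg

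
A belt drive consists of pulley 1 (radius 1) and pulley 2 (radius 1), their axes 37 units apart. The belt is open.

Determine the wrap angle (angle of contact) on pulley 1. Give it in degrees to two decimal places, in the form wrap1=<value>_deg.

open belt: β = asin((r2−r1)/C) = asin(0/37) = 0.0000°
wrap1 = π − 2β = 180.0000°
wrap2 = π + 2β = 180.0000°

wrap1=180.00_deg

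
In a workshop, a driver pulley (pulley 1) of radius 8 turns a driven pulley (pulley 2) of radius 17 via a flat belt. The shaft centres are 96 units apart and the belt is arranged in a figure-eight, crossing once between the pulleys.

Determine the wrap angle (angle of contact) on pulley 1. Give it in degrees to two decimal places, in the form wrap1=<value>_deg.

crossed belt: β = asin((r1+r2)/C) = asin(25/96) = 15.0948°
wrap1 = wrap2 = π + 2β = 210.1896°

wrap1=210.19_deg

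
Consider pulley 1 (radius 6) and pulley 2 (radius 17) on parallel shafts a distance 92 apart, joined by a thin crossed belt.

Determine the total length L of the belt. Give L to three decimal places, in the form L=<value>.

L=262.037

crossed belt: β = asin((r1+r2)/C) = asin(23/92) = 14.4775°
wrap1 = wrap2 = π + 2β = 208.9550°
tangent length = C·cosβ = 89.0786
L = (r1+r2)·wrap + 2·C·cosβ = 23·3.6470 + 2·89.0786 = 262.0372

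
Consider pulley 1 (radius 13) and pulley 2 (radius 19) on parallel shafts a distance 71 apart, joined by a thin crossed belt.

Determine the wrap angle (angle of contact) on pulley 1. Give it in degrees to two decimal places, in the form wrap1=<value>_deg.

crossed belt: β = asin((r1+r2)/C) = asin(32/71) = 26.7889°
wrap1 = wrap2 = π + 2β = 233.5778°

wrap1=233.58_deg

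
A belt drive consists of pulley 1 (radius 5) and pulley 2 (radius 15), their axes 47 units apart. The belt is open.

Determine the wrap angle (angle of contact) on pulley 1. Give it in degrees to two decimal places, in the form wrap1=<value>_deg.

open belt: β = asin((r2−r1)/C) = asin(10/47) = 12.2845°
wrap1 = π − 2β = 155.4310°
wrap2 = π + 2β = 204.5690°

wrap1=155.43_deg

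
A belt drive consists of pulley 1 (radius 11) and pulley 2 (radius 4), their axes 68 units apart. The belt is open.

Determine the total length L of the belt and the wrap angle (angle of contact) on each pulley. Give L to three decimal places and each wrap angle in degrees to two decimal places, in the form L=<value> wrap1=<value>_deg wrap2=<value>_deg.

open belt: β = asin((r2−r1)/C) = asin(-7/68) = -5.9086°
wrap1 = π − 2β = 191.8171°
wrap2 = π + 2β = 168.1829°
tangent length = C·cosβ = 67.6387
L = r1·wrap1 + r2·wrap2 + 2·C·cosβ = 11·3.3478 + 4·2.9353 + 2·67.6387 = 183.8451

L=183.845 wrap1=191.82_deg wrap2=168.18_deg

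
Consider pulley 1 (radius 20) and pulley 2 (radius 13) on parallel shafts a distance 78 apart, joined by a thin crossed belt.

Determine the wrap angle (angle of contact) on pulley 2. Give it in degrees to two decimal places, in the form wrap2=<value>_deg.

crossed belt: β = asin((r1+r2)/C) = asin(33/78) = 25.0290°
wrap1 = wrap2 = π + 2β = 230.0580°

wrap2=230.06_deg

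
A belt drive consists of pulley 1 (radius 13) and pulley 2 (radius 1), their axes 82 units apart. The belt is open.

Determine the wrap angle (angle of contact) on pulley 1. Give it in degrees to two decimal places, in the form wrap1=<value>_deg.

wrap1=196.83_deg

open belt: β = asin((r2−r1)/C) = asin(-12/82) = -8.4150°
wrap1 = π − 2β = 196.8299°
wrap2 = π + 2β = 163.1701°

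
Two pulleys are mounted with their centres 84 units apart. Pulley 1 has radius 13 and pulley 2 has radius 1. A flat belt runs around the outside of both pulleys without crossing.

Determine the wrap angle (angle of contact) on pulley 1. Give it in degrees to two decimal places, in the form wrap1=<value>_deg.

wrap1=196.43_deg

open belt: β = asin((r2−r1)/C) = asin(-12/84) = -8.2132°
wrap1 = π − 2β = 196.4264°
wrap2 = π + 2β = 163.5736°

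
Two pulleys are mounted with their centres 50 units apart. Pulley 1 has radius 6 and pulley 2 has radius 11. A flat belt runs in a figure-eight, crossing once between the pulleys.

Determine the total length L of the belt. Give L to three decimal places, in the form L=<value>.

crossed belt: β = asin((r1+r2)/C) = asin(17/50) = 19.8769°
wrap1 = wrap2 = π + 2β = 219.7537°
tangent length = C·cosβ = 47.0213
L = (r1+r2)·wrap + 2·C·cosβ = 17·3.8354 + 2·47.0213 = 159.2448

L=159.245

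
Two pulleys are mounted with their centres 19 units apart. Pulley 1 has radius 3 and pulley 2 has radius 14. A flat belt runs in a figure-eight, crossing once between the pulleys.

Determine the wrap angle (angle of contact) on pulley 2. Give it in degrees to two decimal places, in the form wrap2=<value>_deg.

crossed belt: β = asin((r1+r2)/C) = asin(17/19) = 63.4746°
wrap1 = wrap2 = π + 2β = 306.9493°

wrap2=306.95_deg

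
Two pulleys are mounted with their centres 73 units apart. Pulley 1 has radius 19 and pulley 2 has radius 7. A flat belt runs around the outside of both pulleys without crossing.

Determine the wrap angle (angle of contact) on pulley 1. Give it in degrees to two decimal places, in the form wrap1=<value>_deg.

open belt: β = asin((r2−r1)/C) = asin(-12/73) = -9.4614°
wrap1 = π − 2β = 198.9229°
wrap2 = π + 2β = 161.0771°

wrap1=198.92_deg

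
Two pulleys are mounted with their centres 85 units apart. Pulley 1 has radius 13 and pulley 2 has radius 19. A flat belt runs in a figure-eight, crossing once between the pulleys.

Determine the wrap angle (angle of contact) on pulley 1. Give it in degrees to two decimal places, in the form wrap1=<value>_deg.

wrap1=224.23_deg

crossed belt: β = asin((r1+r2)/C) = asin(32/85) = 22.1152°
wrap1 = wrap2 = π + 2β = 224.2305°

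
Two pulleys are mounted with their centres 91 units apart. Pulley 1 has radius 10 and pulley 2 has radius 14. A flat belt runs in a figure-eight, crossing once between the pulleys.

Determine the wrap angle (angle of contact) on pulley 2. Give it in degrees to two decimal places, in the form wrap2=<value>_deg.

crossed belt: β = asin((r1+r2)/C) = asin(24/91) = 15.2919°
wrap1 = wrap2 = π + 2β = 210.5837°

wrap2=210.58_deg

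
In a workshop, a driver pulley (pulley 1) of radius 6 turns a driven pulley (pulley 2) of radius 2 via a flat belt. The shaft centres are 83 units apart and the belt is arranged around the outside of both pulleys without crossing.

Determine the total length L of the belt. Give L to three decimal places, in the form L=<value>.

open belt: β = asin((r2−r1)/C) = asin(-4/83) = -2.7623°
wrap1 = π − 2β = 185.5246°
wrap2 = π + 2β = 174.4754°
tangent length = C·cosβ = 82.9036
L = r1·wrap1 + r2·wrap2 + 2·C·cosβ = 6·3.2380 + 2·3.0452 + 2·82.9036 = 191.3255

L=191.326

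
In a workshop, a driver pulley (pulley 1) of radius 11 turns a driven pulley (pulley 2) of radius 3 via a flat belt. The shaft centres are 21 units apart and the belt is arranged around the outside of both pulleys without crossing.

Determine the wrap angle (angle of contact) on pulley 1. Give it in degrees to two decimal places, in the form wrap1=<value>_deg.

wrap1=224.79_deg

open belt: β = asin((r2−r1)/C) = asin(-8/21) = -22.3927°
wrap1 = π − 2β = 224.7854°
wrap2 = π + 2β = 135.2146°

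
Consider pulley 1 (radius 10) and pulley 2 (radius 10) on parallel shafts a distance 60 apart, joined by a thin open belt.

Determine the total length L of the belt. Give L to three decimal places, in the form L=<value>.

L=182.832

open belt: β = asin((r2−r1)/C) = asin(0/60) = 0.0000°
wrap1 = π − 2β = 180.0000°
wrap2 = π + 2β = 180.0000°
tangent length = C·cosβ = 60.0000
L = r1·wrap1 + r2·wrap2 + 2·C·cosβ = 10·3.1416 + 10·3.1416 + 2·60.0000 = 182.8319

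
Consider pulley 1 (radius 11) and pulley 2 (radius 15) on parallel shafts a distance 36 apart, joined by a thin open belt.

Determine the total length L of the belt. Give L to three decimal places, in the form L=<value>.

open belt: β = asin((r2−r1)/C) = asin(4/36) = 6.3794°
wrap1 = π − 2β = 167.2413°
wrap2 = π + 2β = 192.7587°
tangent length = C·cosβ = 35.7771
L = r1·wrap1 + r2·wrap2 + 2·C·cosβ = 11·2.9189 + 15·3.3643 + 2·35.7771 = 154.1263

L=154.126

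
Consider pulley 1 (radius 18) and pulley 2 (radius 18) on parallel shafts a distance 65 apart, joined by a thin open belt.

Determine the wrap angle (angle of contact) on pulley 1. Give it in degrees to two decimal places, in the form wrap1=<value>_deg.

wrap1=180.00_deg

open belt: β = asin((r2−r1)/C) = asin(0/65) = 0.0000°
wrap1 = π − 2β = 180.0000°
wrap2 = π + 2β = 180.0000°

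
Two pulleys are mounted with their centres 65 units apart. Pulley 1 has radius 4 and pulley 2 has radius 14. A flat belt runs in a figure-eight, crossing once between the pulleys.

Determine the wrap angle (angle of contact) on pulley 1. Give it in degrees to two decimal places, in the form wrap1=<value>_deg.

wrap1=212.15_deg

crossed belt: β = asin((r1+r2)/C) = asin(18/65) = 16.0766°
wrap1 = wrap2 = π + 2β = 212.1533°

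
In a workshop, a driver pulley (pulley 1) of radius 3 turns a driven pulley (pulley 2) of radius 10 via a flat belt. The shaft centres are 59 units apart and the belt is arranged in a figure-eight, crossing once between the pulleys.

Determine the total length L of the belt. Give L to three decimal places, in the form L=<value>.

crossed belt: β = asin((r1+r2)/C) = asin(13/59) = 12.7289°
wrap1 = wrap2 = π + 2β = 205.4579°
tangent length = C·cosβ = 57.5500
L = (r1+r2)·wrap + 2·C·cosβ = 13·3.5859 + 2·57.5500 = 161.7169

L=161.717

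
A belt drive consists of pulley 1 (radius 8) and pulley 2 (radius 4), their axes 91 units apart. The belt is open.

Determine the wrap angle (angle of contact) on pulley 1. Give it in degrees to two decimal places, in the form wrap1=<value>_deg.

open belt: β = asin((r2−r1)/C) = asin(-4/91) = -2.5193°
wrap1 = π − 2β = 185.0386°
wrap2 = π + 2β = 174.9614°

wrap1=185.04_deg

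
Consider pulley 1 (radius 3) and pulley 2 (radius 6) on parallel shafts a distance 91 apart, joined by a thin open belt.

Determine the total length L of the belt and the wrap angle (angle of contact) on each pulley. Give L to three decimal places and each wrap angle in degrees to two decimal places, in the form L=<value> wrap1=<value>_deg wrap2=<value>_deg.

open belt: β = asin((r2−r1)/C) = asin(3/91) = 1.8892°
wrap1 = π − 2β = 176.2216°
wrap2 = π + 2β = 183.7784°
tangent length = C·cosβ = 90.9505
L = r1·wrap1 + r2·wrap2 + 2·C·cosβ = 3·3.0756 + 6·3.2075 + 2·90.9505 = 210.3732

L=210.373 wrap1=176.22_deg wrap2=183.78_deg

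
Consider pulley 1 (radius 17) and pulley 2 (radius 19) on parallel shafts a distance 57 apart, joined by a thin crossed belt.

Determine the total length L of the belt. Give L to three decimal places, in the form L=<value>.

L=250.701

crossed belt: β = asin((r1+r2)/C) = asin(36/57) = 39.1667°
wrap1 = wrap2 = π + 2β = 258.3334°
tangent length = C·cosβ = 44.1928
L = (r1+r2)·wrap + 2·C·cosβ = 36·4.5088 + 2·44.1928 = 250.7012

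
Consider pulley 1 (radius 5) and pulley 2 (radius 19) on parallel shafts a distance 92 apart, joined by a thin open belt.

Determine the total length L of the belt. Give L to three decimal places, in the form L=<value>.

open belt: β = asin((r2−r1)/C) = asin(14/92) = 8.7529°
wrap1 = π − 2β = 162.4941°
wrap2 = π + 2β = 197.5059°
tangent length = C·cosβ = 90.9285
L = r1·wrap1 + r2·wrap2 + 2·C·cosβ = 5·2.8361 + 19·3.4471 + 2·90.9285 = 261.5328

L=261.533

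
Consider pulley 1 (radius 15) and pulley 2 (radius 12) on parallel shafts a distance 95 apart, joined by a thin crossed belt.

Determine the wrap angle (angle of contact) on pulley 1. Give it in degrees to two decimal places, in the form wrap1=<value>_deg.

wrap1=213.02_deg

crossed belt: β = asin((r1+r2)/C) = asin(27/95) = 16.5117°
wrap1 = wrap2 = π + 2β = 213.0233°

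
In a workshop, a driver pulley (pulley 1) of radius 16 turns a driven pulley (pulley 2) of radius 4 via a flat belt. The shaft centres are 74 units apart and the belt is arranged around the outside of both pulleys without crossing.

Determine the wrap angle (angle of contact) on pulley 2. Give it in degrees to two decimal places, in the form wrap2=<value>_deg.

open belt: β = asin((r2−r1)/C) = asin(-12/74) = -9.3324°
wrap1 = π − 2β = 198.6648°
wrap2 = π + 2β = 161.3352°

wrap2=161.34_deg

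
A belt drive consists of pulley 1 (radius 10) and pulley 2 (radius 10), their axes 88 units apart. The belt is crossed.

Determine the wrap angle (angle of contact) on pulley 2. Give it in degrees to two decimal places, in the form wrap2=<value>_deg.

wrap2=206.27_deg

crossed belt: β = asin((r1+r2)/C) = asin(20/88) = 13.1366°
wrap1 = wrap2 = π + 2β = 206.2731°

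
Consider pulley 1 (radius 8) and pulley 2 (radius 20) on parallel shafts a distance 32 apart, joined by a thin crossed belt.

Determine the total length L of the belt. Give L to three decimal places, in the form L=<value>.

L=178.613

crossed belt: β = asin((r1+r2)/C) = asin(28/32) = 61.0450°
wrap1 = wrap2 = π + 2β = 302.0900°
tangent length = C·cosβ = 15.4919
L = (r1+r2)·wrap + 2·C·cosβ = 28·5.2725 + 2·15.4919 = 178.6129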